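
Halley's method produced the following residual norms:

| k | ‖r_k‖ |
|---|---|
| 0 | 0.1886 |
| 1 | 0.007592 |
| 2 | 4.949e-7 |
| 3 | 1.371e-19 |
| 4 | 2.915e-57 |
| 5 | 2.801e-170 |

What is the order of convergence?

Consecutive ratios: ‖r_5‖/‖r_4‖ = 2.801e-170/2.915e-57 = 9.60892e-114, ‖r_4‖/‖r_3‖ = 2.915e-57/1.371e-19 = 2.12619e-38.
p ≈ ln(9.60892e-114)/ln(2.12619e-38) = -260.2320/-86.7439 ≈ 3.00.
So the convergence is cubic (order 3).

3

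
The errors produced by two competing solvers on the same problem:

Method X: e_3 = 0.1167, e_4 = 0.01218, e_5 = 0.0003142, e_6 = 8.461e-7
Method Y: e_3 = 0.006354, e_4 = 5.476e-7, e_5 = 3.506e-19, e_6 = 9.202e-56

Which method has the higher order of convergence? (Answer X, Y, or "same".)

Y

Method X: p ≈ ln(8.461e-7/0.0003142)/ln(0.0003142/0.01218) ≈ 1.62.
Method Y: p ≈ ln(9.202e-56/3.506e-19)/ln(3.506e-19/5.476e-7) ≈ 3.00.
Method Y has the higher order (≈3.0 vs ≈1.6).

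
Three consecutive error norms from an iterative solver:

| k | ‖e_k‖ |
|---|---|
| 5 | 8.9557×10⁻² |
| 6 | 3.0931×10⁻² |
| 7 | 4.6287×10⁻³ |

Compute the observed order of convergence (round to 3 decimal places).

1.787

p ≈ ln(‖e_7‖/‖e_6‖) / ln(‖e_6‖/‖e_5‖)
  = ln(4.6287×10⁻³/3.0931×10⁻²) / ln(3.0931×10⁻²/8.9557×10⁻²)
  = ln(0.149646) / ln(0.345378)
  = -1.899483 / -1.063116 ≈ 1.786713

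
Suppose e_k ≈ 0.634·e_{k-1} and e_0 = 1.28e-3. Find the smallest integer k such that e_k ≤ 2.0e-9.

After k steps, e_k ≈ 1.28e-3·0.634^k.
Need 0.634^k ≤ 2.0e-9/1.28e-3 = 1.5625e-06.
k ≥ ln(1.5625e-06)/ln(0.634) = -13.3692/-0.45571 = 29.337.
Smallest integer k = 30.

30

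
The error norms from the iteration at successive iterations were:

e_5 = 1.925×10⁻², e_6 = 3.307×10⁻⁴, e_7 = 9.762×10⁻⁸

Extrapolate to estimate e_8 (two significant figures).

8.5e-15

First estimate the order: p ≈ ln(e_7/e_6) / ln(e_6/e_5) = ln(9.762×10⁻⁸/3.307×10⁻⁴)/ln(3.307×10⁻⁴/1.925×10⁻²) = ln(0.000295192)/ln(0.0171792) ≈ 1.9999.
Then e_8 ≈ e_7·(e_7/e_6)^p = 9.762×10⁻⁸·(0.000295192)^1.9999 = 9.762×10⁻⁸·8.72092e-08 ≈ 8.513e-15.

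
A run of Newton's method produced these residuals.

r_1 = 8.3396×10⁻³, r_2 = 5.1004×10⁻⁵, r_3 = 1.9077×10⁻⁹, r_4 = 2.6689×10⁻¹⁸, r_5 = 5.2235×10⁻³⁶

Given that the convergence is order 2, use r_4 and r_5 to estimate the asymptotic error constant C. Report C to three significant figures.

0.733

C ≈ r_5 / r_4^2
  = 5.2235×10⁻³⁶ / (2.6689×10⁻¹⁸)^2
  = 5.2235×10⁻³⁶ / 7.12303e-36 ≈ 0.73333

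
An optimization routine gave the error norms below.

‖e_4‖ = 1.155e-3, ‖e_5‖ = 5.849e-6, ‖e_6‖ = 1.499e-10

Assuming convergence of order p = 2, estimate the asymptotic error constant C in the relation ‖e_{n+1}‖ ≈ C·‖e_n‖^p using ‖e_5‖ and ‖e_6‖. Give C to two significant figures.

C ≈ ‖e_6‖ / ‖e_5‖^2
  = 1.499e-10 / (5.849e-6)^2
  = 1.499e-10 / 3.42108e-11 ≈ 4.3817

4.4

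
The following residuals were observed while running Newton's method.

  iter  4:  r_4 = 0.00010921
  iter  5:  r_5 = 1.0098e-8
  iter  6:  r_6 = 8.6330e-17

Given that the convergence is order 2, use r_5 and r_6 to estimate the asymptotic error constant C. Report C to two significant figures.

C ≈ r_6 / r_5^2
  = 8.6330e-17 / (1.0098e-8)^2
  = 8.6330e-17 / 1.0197e-16 ≈ 0.84662

0.85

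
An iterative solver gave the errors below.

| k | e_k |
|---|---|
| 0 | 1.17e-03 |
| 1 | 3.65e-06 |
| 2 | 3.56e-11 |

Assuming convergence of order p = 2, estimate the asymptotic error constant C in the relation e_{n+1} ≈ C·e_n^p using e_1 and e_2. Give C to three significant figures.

C ≈ e_2 / e_1^2
  = 3.56e-11 / (3.65e-06)^2
  = 3.56e-11 / 1.33225e-11 ≈ 2.6722

2.67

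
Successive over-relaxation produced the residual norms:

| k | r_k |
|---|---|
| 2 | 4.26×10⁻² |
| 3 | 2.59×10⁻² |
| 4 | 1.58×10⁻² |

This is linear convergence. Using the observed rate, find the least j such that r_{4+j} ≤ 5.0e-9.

31

Rate ρ ≈ r_4/r_3 = 1.58×10⁻²/2.59×10⁻² = 0.6100.
After j more steps, r_{4+j} ≈ 1.58×10⁻²·ρ^j; need ρ^j ≤ 5.0e-9/1.58×10⁻² = 3.16456e-07.
j ≥ ln(3.16456e-07)/ln(0.6100) = -14.9661/-0.49430 = 30.277.
So 31 more iterations are needed.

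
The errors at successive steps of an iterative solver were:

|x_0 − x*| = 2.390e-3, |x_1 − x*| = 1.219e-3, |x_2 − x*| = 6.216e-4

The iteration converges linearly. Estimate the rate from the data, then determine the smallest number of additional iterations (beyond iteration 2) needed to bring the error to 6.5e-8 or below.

14

Rate ρ ≈ |x_2 − x*|/|x_1 − x*| = 6.216e-4/1.219e-3 = 0.5099.
After j more steps, |x_{2+j} − x*| ≈ 6.216e-4·ρ^j; need ρ^j ≤ 6.5e-8/6.216e-4 = 0.000104569.
j ≥ ln(0.000104569)/ln(0.5099) = -9.1657/-0.67354 = 13.608.
So 14 more iterations are needed.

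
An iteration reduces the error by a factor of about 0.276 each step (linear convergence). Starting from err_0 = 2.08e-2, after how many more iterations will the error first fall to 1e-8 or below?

After k steps, err_k ≈ 2.08e-2·0.276^k.
Need 0.276^k ≤ 1e-8/2.08e-2 = 4.80769e-07.
k ≥ ln(4.80769e-07)/ln(0.276) = -14.5479/-1.28735 = 11.301.
Smallest integer k = 12.

12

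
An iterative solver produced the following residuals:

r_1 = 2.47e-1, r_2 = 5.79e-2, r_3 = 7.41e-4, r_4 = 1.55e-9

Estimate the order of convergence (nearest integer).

3

Consecutive ratios: r_4/r_3 = 1.55e-9/7.41e-4 = 2.09177e-06, r_3/r_2 = 7.41e-4/5.79e-2 = 0.0127979.
p ≈ ln(2.09177e-06)/ln(0.0127979) = -13.0775/-4.3585 ≈ 3.00.
So the convergence is cubic (order 3).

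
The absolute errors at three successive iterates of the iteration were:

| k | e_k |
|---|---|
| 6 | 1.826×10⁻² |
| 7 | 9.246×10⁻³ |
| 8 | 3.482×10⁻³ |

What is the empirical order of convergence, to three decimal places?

p ≈ ln(e_8/e_7) / ln(e_7/e_6)
  = ln(3.482×10⁻³/9.246×10⁻³) / ln(9.246×10⁻³/1.826×10⁻²)
  = ln(0.376595) / ln(0.506353)
  = -0.976585 / -0.680521 ≈ 1.435055

1.435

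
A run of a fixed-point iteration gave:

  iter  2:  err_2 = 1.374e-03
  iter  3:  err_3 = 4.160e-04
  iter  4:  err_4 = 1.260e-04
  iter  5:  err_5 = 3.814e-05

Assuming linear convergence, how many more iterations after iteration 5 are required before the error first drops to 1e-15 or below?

21

Rate ρ ≈ err_5/err_4 = 3.814e-05/1.260e-04 = 0.3027.
After j more steps, err_{5+j} ≈ 3.814e-05·ρ^j; need ρ^j ≤ 1e-15/3.814e-05 = 2.62192e-11.
j ≥ ln(2.62192e-11)/ln(0.3027) = -24.3645/-1.19501 = 20.389.
So 21 more iterations are needed.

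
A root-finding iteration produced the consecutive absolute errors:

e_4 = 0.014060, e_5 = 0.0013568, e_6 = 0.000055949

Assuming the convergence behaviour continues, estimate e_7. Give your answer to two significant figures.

7.2e-7

First estimate the order: p ≈ ln(e_6/e_5) / ln(e_5/e_4) = ln(0.000055949/0.0013568)/ln(0.0013568/0.014060) = ln(0.041236)/ln(0.0965007) ≈ 1.3636.
Then e_7 ≈ e_6·(e_6/e_5)^p = 0.000055949·(0.041236)^1.3636 = 0.000055949·0.0129357 ≈ 7.237e-07.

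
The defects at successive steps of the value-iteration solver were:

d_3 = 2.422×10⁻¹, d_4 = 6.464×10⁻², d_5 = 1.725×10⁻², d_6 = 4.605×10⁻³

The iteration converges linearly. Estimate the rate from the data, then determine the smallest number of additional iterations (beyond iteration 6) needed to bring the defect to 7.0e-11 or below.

14

Rate ρ ≈ d_6/d_5 = 4.605×10⁻³/1.725×10⁻² = 0.2670.
After j more steps, d_{6+j} ≈ 4.605×10⁻³·ρ^j; need ρ^j ≤ 7.0e-11/4.605×10⁻³ = 1.52009e-08.
j ≥ ln(1.52009e-08)/ln(0.2670) = -18.0019/-1.32051 = 13.633.
So 14 more iterations are needed.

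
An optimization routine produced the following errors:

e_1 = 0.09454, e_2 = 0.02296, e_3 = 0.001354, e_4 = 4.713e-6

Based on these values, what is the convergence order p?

Consecutive ratios: e_4/e_3 = 4.713e-6/0.001354 = 0.0034808, e_3/e_2 = 0.001354/0.02296 = 0.0589721.
p ≈ ln(0.0034808)/ln(0.0589721) = -5.6605/-2.8307 ≈ 2.00.
So the convergence is quadratic (order 2).

2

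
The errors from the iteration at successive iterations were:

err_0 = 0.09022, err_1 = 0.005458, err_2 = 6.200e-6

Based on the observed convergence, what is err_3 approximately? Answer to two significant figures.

First estimate the order: p ≈ ln(err_2/err_1) / ln(err_1/err_0) = ln(6.200e-6/0.005458)/ln(0.005458/0.09022) = ln(0.00113595)/ln(0.0604966) ≈ 2.4171.
Then err_3 ≈ err_2·(err_2/err_1)^p = 6.200e-6·(0.00113595)^2.4171 = 6.200e-6·7.62972e-08 ≈ 4.73e-13.

4.7e-13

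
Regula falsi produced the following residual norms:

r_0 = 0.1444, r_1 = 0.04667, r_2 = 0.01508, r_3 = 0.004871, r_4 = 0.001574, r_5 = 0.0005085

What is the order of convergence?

Consecutive ratios: r_5/r_4 = 0.0005085/0.001574 = 0.323062, r_4/r_3 = 0.001574/0.004871 = 0.323137.
p ≈ ln(0.323062)/ln(0.323137) = -1.1299/-1.1297 ≈ 1.00.
So the convergence is linear (order 1).

1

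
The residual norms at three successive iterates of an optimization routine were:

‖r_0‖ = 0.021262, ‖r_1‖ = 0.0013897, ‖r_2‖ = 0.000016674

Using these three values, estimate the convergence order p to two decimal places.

p ≈ ln(‖r_2‖/‖r_1‖) / ln(‖r_1‖/‖r_0‖)
  = ln(0.000016674/0.0013897) / ln(0.0013897/0.021262)
  = ln(0.0119983) / ln(0.0653607)
  = -4.42299 / -2.72783 ≈ 1.62143

1.62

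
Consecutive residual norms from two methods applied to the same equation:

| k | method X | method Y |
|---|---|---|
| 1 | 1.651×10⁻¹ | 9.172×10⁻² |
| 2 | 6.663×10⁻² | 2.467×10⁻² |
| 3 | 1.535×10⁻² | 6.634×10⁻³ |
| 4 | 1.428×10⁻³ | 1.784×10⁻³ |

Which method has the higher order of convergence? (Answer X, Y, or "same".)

X

Method X: p ≈ ln(1.428×10⁻³/1.535×10⁻²)/ln(1.535×10⁻²/6.663×10⁻²) ≈ 1.62.
Method Y: p ≈ ln(1.784×10⁻³/6.634×10⁻³)/ln(6.634×10⁻³/2.467×10⁻²) ≈ 1.00.
Method X has the higher order (≈1.6 vs ≈1.0).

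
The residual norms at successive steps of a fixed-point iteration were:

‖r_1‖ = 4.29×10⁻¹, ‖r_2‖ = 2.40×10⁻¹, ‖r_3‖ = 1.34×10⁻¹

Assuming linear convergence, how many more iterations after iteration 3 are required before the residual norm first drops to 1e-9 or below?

Rate ρ ≈ ‖r_3‖/‖r_2‖ = 1.34×10⁻¹/2.40×10⁻¹ = 0.5583.
After j more steps, ‖r_{3+j}‖ ≈ 1.34×10⁻¹·ρ^j; need ρ^j ≤ 1e-9/1.34×10⁻¹ = 7.46269e-09.
j ≥ ln(7.46269e-09)/ln(0.5583) = -18.7133/-0.58286 = 32.106.
So 33 more iterations are needed.

33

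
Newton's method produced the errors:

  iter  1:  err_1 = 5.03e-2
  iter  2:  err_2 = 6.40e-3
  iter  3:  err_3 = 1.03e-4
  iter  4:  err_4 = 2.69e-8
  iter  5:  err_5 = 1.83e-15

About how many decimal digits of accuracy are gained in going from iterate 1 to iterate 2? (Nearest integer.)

Digits gained ≈ log₁₀(err_1/err_2) = log₁₀(5.03e-2/6.40e-3) = log₁₀(7.85937) ≈ 0.895.

1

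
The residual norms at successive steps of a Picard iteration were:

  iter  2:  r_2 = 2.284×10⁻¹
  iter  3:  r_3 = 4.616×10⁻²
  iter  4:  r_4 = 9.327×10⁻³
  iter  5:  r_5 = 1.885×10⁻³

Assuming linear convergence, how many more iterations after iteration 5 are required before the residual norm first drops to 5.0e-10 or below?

Rate ρ ≈ r_5/r_4 = 1.885×10⁻³/9.327×10⁻³ = 0.2021.
After j more steps, r_{5+j} ≈ 1.885×10⁻³·ρ^j; need ρ^j ≤ 5.0e-10/1.885×10⁻³ = 2.65252e-07.
j ≥ ln(2.65252e-07)/ln(0.2021) = -15.1426/-1.59899 = 9.470.
So 10 more iterations are needed.

10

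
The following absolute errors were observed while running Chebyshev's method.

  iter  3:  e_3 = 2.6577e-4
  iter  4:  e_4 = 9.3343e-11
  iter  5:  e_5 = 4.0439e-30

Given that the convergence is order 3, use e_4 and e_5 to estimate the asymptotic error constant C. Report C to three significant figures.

4.97

C ≈ e_5 / e_4^3
  = 4.0439e-30 / (9.3343e-11)^3
  = 4.0439e-30 / 8.1329e-31 ≈ 4.9723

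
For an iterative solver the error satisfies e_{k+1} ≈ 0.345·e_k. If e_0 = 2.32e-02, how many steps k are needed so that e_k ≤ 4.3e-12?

After k steps, e_k ≈ 2.32e-02·0.345^k.
Need 0.345^k ≤ 4.3e-12/2.32e-02 = 1.85345e-10.
k ≥ ln(1.85345e-10)/ln(0.345) = -22.4088/-1.06421 = 21.057.
Smallest integer k = 22.

22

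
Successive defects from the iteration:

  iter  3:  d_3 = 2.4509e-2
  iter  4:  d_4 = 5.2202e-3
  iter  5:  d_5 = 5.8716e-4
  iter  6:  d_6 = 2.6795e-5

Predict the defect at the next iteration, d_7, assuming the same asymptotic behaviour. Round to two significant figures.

3.4e-7

First estimate the order: p ≈ ln(d_6/d_5) / ln(d_5/d_4) = ln(2.6795e-5/5.8716e-4)/ln(5.8716e-4/5.2202e-3) = ln(0.0456349)/ln(0.112478) ≈ 1.4129.
Then d_7 ≈ d_6·(d_6/d_5)^p = 2.6795e-5·(0.0456349)^1.4129 = 2.6795e-5·0.0127562 ≈ 3.418e-07.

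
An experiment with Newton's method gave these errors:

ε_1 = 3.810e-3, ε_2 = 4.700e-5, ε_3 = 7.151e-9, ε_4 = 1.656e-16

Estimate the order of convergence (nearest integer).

Consecutive ratios: ε_4/ε_3 = 1.656e-16/7.151e-9 = 2.31576e-08, ε_3/ε_2 = 7.151e-9/4.700e-5 = 0.000152149.
p ≈ ln(2.31576e-08)/ln(0.000152149) = -17.5809/-8.7907 ≈ 2.00.
So the convergence is quadratic (order 2).

2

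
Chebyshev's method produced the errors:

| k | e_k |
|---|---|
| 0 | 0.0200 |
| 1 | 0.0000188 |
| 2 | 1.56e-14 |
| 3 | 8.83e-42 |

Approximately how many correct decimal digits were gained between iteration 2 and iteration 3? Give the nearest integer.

27

Digits gained ≈ log₁₀(e_2/e_3) = log₁₀(1.56e-14/8.83e-42) = log₁₀(1.7667e+27) ≈ 27.247.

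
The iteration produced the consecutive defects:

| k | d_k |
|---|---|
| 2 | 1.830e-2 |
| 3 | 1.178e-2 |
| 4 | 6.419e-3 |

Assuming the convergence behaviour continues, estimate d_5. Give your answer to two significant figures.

2.8e-3

First estimate the order: p ≈ ln(d_4/d_3) / ln(d_3/d_2) = ln(6.419e-3/1.178e-2)/ln(1.178e-2/1.830e-2) = ln(0.544907)/ln(0.643716) ≈ 1.3783.
Then d_5 ≈ d_4·(d_4/d_3)^p = 6.419e-3·(0.544907)^1.3783 = 6.419e-3·0.433085 ≈ 0.00278.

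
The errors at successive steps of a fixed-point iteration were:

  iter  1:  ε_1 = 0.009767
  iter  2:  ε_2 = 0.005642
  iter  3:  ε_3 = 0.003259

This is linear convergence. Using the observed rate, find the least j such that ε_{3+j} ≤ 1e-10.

32

Rate ρ ≈ ε_3/ε_2 = 0.003259/0.005642 = 0.5776.
After j more steps, ε_{3+j} ≈ 0.003259·ρ^j; need ρ^j ≤ 1e-10/0.003259 = 3.06843e-08.
j ≥ ln(3.06843e-08)/ln(0.5776) = -17.2995/-0.54887 = 31.518.
So 32 more iterations are needed.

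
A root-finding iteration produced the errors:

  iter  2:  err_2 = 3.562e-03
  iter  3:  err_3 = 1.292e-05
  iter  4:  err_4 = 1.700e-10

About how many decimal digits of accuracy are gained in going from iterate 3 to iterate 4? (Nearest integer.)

Digits gained ≈ log₁₀(err_3/err_4) = log₁₀(1.292e-05/1.700e-10) = log₁₀(76000) ≈ 4.881.

5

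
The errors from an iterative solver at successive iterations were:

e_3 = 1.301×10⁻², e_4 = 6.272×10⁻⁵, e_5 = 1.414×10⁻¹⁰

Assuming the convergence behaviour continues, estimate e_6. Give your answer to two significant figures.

2.4e-24

First estimate the order: p ≈ ln(e_5/e_4) / ln(e_4/e_3) = ln(1.414×10⁻¹⁰/6.272×10⁻⁵)/ln(6.272×10⁻⁵/1.301×10⁻²) = ln(2.25446e-06)/ln(0.00482091) ≈ 2.4373.
Then e_6 ≈ e_5·(e_5/e_4)^p = 1.414×10⁻¹⁰·(2.25446e-06)^2.4373 = 1.414×10⁻¹⁰·1.72453e-14 ≈ 2.438e-24.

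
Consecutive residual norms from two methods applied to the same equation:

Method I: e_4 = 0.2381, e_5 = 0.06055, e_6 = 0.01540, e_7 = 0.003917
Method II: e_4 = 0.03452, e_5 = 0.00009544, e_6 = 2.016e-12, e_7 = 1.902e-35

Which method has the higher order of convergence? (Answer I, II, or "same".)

Method I: p ≈ ln(0.003917/0.01540)/ln(0.01540/0.06055) ≈ 1.00.
Method II: p ≈ ln(1.902e-35/2.016e-12)/ln(2.016e-12/0.00009544) ≈ 3.00.
Method II has the higher order (≈3.0 vs ≈1.0).

II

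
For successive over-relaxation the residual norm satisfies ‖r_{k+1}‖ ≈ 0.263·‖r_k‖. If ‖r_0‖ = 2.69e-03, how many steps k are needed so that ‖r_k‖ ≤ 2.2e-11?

14

After k steps, ‖r_k‖ ≈ 2.69e-03·0.263^k.
Need 0.263^k ≤ 2.2e-11/2.69e-03 = 8.17844e-09.
k ≥ ln(8.17844e-09)/ln(0.263) = -18.6218/-1.33560 = 13.943.
Smallest integer k = 14.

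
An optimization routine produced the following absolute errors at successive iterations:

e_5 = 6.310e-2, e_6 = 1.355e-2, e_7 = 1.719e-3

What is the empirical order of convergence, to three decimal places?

p ≈ ln(e_7/e_6) / ln(e_6/e_5)
  = ln(1.719e-3/1.355e-2) / ln(1.355e-2/6.310e-2)
  = ln(0.126863) / ln(0.214739)
  = -2.064648 / -1.538332 ≈ 1.342134

1.342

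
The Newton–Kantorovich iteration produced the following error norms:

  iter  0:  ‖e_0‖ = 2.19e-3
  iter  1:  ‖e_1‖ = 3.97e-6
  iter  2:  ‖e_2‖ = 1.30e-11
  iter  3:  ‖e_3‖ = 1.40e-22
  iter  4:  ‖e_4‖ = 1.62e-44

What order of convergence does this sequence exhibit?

Consecutive ratios: ‖e_4‖/‖e_3‖ = 1.62e-44/1.40e-22 = 1.15714e-22, ‖e_3‖/‖e_2‖ = 1.40e-22/1.30e-11 = 1.07692e-11.
p ≈ ln(1.15714e-22)/ln(1.07692e-11) = -50.5109/-25.2543 ≈ 2.00.
So the convergence is quadratic (order 2).

2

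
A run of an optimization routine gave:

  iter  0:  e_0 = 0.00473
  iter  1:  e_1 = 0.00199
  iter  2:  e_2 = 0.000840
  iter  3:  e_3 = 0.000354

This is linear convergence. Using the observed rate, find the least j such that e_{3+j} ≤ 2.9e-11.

19

Rate ρ ≈ e_3/e_2 = 0.000354/0.000840 = 0.4214.
After j more steps, e_{3+j} ≈ 0.000354·ρ^j; need ρ^j ≤ 2.9e-11/0.000354 = 8.19209e-08.
j ≥ ln(8.19209e-08)/ln(0.4214) = -16.3175/-0.86417 = 18.882.
So 19 more iterations are needed.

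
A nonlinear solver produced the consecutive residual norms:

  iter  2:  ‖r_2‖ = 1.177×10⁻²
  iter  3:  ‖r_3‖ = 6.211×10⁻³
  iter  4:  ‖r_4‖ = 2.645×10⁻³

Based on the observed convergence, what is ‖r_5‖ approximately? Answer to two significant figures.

First estimate the order: p ≈ ln(‖r_4‖/‖r_3‖) / ln(‖r_3‖/‖r_2‖) = ln(2.645×10⁻³/6.211×10⁻³)/ln(6.211×10⁻³/1.177×10⁻²) = ln(0.425857)/ln(0.527698) ≈ 1.3354.
Then ‖r_5‖ ≈ ‖r_4‖·(‖r_4‖/‖r_3‖)^p = 2.645×10⁻³·(0.425857)^1.3354 = 2.645×10⁻³·0.31983 ≈ 0.000846.

8.5e-4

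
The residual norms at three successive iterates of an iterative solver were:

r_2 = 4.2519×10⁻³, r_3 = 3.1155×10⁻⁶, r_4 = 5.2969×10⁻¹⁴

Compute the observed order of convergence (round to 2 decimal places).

2.48

p ≈ ln(r_4/r_3) / ln(r_3/r_2)
  = ln(5.2969×10⁻¹⁴/3.1155×10⁻⁶) / ln(3.1155×10⁻⁶/4.2519×10⁻³)
  = ln(1.70018e-08) / ln(0.000732731)
  = -17.88995 / -7.21873 ≈ 2.47827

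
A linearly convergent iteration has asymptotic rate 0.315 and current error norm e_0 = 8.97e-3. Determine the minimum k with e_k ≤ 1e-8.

12

After k steps, e_k ≈ 8.97e-3·0.315^k.
Need 0.315^k ≤ 1e-8/8.97e-3 = 1.11483e-06.
k ≥ ln(1.11483e-06)/ln(0.315) = -13.7068/-1.15518 = 11.866.
Smallest integer k = 12.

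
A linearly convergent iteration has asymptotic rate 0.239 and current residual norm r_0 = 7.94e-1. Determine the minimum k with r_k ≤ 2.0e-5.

After k steps, r_k ≈ 7.94e-1·0.239^k.
Need 0.239^k ≤ 2.0e-5/7.94e-1 = 2.51889e-05.
k ≥ ln(2.51889e-05)/ln(0.239) = -10.5891/-1.43129 = 7.398.
Smallest integer k = 8.

8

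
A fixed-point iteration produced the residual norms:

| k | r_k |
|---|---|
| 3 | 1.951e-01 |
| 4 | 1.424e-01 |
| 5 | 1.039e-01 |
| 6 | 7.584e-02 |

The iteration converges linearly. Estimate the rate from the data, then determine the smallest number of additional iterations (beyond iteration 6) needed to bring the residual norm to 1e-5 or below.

29

Rate ρ ≈ r_6/r_5 = 7.584e-02/1.039e-01 = 0.7299.
After j more steps, r_{6+j} ≈ 7.584e-02·ρ^j; need ρ^j ≤ 1e-5/7.584e-02 = 0.000131857.
j ≥ ln(0.000131857)/ln(0.7299) = -8.9338/-0.31485 = 28.375.
So 29 more iterations are needed.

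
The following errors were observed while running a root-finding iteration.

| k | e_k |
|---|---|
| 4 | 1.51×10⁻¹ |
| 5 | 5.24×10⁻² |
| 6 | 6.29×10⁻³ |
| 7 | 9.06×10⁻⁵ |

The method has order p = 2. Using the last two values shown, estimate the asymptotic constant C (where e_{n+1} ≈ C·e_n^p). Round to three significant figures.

C ≈ e_7 / e_6^2
  = 9.06×10⁻⁵ / (6.29×10⁻³)^2
  = 9.06×10⁻⁵ / 3.95641e-05 ≈ 2.29

2.29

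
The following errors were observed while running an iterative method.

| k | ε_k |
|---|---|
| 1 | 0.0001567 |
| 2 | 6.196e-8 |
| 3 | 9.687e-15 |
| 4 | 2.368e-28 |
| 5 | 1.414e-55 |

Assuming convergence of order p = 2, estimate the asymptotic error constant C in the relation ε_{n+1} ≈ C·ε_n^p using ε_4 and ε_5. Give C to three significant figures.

C ≈ ε_5 / ε_4^2
  = 1.414e-55 / (2.368e-28)^2
  = 1.414e-55 / 5.60742e-56 ≈ 2.5217

2.52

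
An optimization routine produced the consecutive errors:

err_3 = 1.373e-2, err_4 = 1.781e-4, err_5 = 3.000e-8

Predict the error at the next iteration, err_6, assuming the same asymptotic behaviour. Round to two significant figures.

8.5e-16

First estimate the order: p ≈ ln(err_5/err_4) / ln(err_4/err_3) = ln(3.000e-8/1.781e-4)/ln(1.781e-4/1.373e-2) = ln(0.000168445)/ln(0.0129716) ≈ 1.9998.
Then err_6 ≈ err_5·(err_5/err_4)^p = 3.000e-8·(0.000168445)^1.9998 = 3.000e-8·2.84231e-08 ≈ 8.527e-16.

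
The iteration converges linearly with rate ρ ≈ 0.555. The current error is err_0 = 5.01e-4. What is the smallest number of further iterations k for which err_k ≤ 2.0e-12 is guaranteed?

After k steps, err_k ≈ 5.01e-4·0.555^k.
Need 0.555^k ≤ 2.0e-12/5.01e-4 = 3.99202e-09.
k ≥ ln(3.99202e-09)/ln(0.555) = -19.3390/-0.58879 = 32.845.
Smallest integer k = 33.

33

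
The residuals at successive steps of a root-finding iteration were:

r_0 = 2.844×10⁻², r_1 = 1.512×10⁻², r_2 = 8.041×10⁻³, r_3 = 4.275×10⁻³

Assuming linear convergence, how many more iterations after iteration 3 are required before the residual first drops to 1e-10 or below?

28

Rate ρ ≈ r_3/r_2 = 4.275×10⁻³/8.041×10⁻³ = 0.5317.
After j more steps, r_{3+j} ≈ 4.275×10⁻³·ρ^j; need ρ^j ≤ 1e-10/4.275×10⁻³ = 2.33918e-08.
j ≥ ln(2.33918e-08)/ln(0.5317) = -17.5709/-0.63168 = 27.816.
So 28 more iterations are needed.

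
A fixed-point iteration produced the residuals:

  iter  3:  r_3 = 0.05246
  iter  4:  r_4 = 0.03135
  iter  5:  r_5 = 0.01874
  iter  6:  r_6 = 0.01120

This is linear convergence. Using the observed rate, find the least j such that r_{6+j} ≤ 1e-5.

Rate ρ ≈ r_6/r_5 = 0.01120/0.01874 = 0.5977.
After j more steps, r_{6+j} ≈ 0.01120·ρ^j; need ρ^j ≤ 1e-5/0.01120 = 0.000892857.
j ≥ ln(0.000892857)/ln(0.5977) = -7.0211/-0.51467 = 13.642.
So 14 more iterations are needed.

14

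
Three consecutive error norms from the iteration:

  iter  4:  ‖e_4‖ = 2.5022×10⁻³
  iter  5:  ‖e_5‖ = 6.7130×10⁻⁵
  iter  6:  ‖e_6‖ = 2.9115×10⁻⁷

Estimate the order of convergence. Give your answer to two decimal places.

p ≈ ln(‖e_6‖/‖e_5‖) / ln(‖e_5‖/‖e_4‖)
  = ln(2.9115×10⁻⁷/6.7130×10⁻⁵) / ln(6.7130×10⁻⁵/2.5022×10⁻³)
  = ln(0.00433711) / ln(0.0268284)
  = -5.44055 / -3.61829 ≈ 1.50362

1.50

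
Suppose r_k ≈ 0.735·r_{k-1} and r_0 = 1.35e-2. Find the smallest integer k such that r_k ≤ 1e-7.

39

After k steps, r_k ≈ 1.35e-2·0.735^k.
Need 0.735^k ≤ 1e-7/1.35e-2 = 7.40741e-06.
k ≥ ln(7.40741e-06)/ln(0.735) = -11.8130/-0.30788 = 38.369.
Smallest integer k = 39.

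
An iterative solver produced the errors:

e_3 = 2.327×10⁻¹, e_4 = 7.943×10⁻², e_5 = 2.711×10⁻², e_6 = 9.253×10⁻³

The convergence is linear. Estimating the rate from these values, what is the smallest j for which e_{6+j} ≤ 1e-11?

20

Rate ρ ≈ e_6/e_5 = 9.253×10⁻³/2.711×10⁻² = 0.3413.
After j more steps, e_{6+j} ≈ 9.253×10⁻³·ρ^j; need ρ^j ≤ 1e-11/9.253×10⁻³ = 1.08073e-09.
j ≥ ln(1.08073e-09)/ln(0.3413) = -20.6456/-1.07499 = 19.205.
So 20 more iterations are needed.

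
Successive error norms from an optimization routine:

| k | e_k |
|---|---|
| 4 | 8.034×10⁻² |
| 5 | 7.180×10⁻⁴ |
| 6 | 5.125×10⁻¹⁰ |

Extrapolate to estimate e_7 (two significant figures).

First estimate the order: p ≈ ln(e_6/e_5) / ln(e_5/e_4) = ln(5.125×10⁻¹⁰/7.180×10⁻⁴)/ln(7.180×10⁻⁴/8.034×10⁻²) = ln(7.13788e-07)/ln(0.00893702) ≈ 3.0000.
Then e_7 ≈ e_6·(e_6/e_5)^p = 5.125×10⁻¹⁰·(7.13788e-07)^3.0000 = 5.125×10⁻¹⁰·3.6367e-19 ≈ 1.864e-28.

1.9e-28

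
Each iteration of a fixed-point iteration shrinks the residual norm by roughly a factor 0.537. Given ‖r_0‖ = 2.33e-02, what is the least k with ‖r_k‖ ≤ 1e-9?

28

After k steps, ‖r_k‖ ≈ 2.33e-02·0.537^k.
Need 0.537^k ≤ 1e-9/2.33e-02 = 4.29185e-08.
k ≥ ln(4.29185e-08)/ln(0.537) = -16.9640/-0.62176 = 27.284.
Smallest integer k = 28.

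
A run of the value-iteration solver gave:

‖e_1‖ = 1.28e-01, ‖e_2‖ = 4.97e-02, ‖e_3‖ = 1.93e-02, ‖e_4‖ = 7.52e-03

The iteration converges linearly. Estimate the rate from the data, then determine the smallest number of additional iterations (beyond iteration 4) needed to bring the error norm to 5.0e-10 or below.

18

Rate ρ ≈ ‖e_4‖/‖e_3‖ = 7.52e-03/1.93e-02 = 0.3896.
After j more steps, ‖e_{4+j}‖ ≈ 7.52e-03·ρ^j; need ρ^j ≤ 5.0e-10/7.52e-03 = 6.64894e-08.
j ≥ ln(6.64894e-08)/ln(0.3896) = -16.5262/-0.94263 = 17.532.
So 18 more iterations are needed.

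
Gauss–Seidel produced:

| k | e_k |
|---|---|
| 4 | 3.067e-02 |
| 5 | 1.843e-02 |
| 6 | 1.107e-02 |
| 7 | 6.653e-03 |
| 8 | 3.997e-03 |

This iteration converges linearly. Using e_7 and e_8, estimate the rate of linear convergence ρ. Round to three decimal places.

0.601

ρ ≈ e_8/e_7 = 3.997e-03/6.653e-03 = 0.60078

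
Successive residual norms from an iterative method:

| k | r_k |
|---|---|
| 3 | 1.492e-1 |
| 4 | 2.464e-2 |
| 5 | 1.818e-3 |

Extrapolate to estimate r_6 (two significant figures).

4.2e-5

First estimate the order: p ≈ ln(r_5/r_4) / ln(r_4/r_3) = ln(1.818e-3/2.464e-2)/ln(2.464e-2/1.492e-1) = ln(0.0737825)/ln(0.165147) ≈ 1.4474.
Then r_6 ≈ r_5·(r_5/r_4)^p = 1.818e-3·(0.0737825)^1.4474 = 1.818e-3·0.0229867 ≈ 4.179e-05.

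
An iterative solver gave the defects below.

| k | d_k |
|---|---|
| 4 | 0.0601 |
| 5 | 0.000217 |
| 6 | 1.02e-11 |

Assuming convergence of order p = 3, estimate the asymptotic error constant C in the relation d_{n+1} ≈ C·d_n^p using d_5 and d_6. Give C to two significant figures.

1.0

C ≈ d_6 / d_5^3
  = 1.02e-11 / (0.000217)^3
  = 1.02e-11 / 1.02183e-11 ≈ 0.99821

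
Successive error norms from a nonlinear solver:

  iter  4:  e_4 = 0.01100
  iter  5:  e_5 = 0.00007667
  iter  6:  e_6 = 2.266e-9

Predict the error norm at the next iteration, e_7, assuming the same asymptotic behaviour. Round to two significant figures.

First estimate the order: p ≈ ln(e_6/e_5) / ln(e_5/e_4) = ln(2.266e-9/0.00007667)/ln(0.00007667/0.01100) = ln(2.95552e-05)/ln(0.00697) ≈ 2.1001.
Then e_7 ≈ e_6·(e_6/e_5)^p = 2.266e-9·(2.95552e-05)^2.1001 = 2.266e-9·3.07523e-10 ≈ 6.968e-19.

7.0e-19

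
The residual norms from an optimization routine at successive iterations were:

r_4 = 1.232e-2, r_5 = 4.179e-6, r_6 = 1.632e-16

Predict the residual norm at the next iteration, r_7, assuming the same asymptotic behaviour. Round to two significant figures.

First estimate the order: p ≈ ln(r_6/r_5) / ln(r_5/r_4) = ln(1.632e-16/4.179e-6)/ln(4.179e-6/1.232e-2) = ln(3.90524e-11)/ln(0.000339205) ≈ 2.9999.
Then r_7 ≈ r_6·(r_6/r_5)^p = 1.632e-16·(3.90524e-11)^2.9999 = 1.632e-16·5.97013e-32 ≈ 9.743e-48.

9.7e-48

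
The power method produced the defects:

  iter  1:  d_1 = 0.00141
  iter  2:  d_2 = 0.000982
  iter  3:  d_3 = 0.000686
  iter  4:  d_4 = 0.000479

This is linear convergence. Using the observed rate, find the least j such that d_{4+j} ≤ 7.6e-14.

63

Rate ρ ≈ d_4/d_3 = 0.000479/0.000686 = 0.6983.
After j more steps, d_{4+j} ≈ 0.000479·ρ^j; need ρ^j ≤ 7.6e-14/0.000479 = 1.58664e-10.
j ≥ ln(1.58664e-10)/ln(0.6983) = -22.5642/-0.35911 = 62.834.
So 63 more iterations are needed.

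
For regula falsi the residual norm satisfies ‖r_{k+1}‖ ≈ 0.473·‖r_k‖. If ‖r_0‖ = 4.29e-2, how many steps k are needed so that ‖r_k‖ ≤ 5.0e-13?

After k steps, ‖r_k‖ ≈ 4.29e-2·0.473^k.
Need 0.473^k ≤ 5.0e-13/4.29e-2 = 1.1655e-11.
k ≥ ln(1.1655e-11)/ln(0.473) = -25.1753/-0.74866 = 33.627.
Smallest integer k = 34.

34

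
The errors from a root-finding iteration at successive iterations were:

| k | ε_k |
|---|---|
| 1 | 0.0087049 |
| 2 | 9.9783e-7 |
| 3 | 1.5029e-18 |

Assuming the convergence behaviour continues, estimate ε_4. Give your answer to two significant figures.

First estimate the order: p ≈ ln(ε_3/ε_2) / ln(ε_2/ε_1) = ln(1.5029e-18/9.9783e-7)/ln(9.9783e-7/0.0087049) = ln(1.50617e-12)/ln(0.000114629) ≈ 3.0000.
Then ε_4 ≈ ε_3·(ε_3/ε_2)^p = 1.5029e-18·(1.50617e-12)^3.0000 = 1.5029e-18·3.41682e-36 ≈ 5.135e-54.

5.1e-54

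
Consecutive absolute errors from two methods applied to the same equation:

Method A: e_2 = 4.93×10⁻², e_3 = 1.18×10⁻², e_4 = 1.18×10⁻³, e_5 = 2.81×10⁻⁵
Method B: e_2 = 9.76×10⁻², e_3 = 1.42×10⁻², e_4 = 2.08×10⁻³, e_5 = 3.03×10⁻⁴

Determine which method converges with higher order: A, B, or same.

A

Method A: p ≈ ln(2.81×10⁻⁵/1.18×10⁻³)/ln(1.18×10⁻³/1.18×10⁻²) ≈ 1.62.
Method B: p ≈ ln(3.03×10⁻⁴/2.08×10⁻³)/ln(2.08×10⁻³/1.42×10⁻²) ≈ 1.00.
Method A has the higher order (≈1.6 vs ≈1.0).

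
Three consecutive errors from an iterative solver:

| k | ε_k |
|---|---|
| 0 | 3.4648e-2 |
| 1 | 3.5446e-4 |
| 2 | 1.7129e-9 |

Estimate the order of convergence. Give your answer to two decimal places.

p ≈ ln(ε_2/ε_1) / ln(ε_1/ε_0)
  = ln(1.7129e-9/3.5446e-4) / ln(3.5446e-4/3.4648e-2)
  = ln(4.83242e-06) / ln(0.0102303)
  = -12.24016 / -4.58240 ≈ 2.67112

2.67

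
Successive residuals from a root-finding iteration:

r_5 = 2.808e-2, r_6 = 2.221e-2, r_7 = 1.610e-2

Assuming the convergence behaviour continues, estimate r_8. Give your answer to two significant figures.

1.0e-2

First estimate the order: p ≈ ln(r_7/r_6) / ln(r_6/r_5) = ln(1.610e-2/2.221e-2)/ln(2.221e-2/2.808e-2) = ln(0.724899)/ln(0.790954) ≈ 1.3719.
Then r_8 ≈ r_7·(r_7/r_6)^p = 1.610e-2·(0.724899)^1.3719 = 1.610e-2·0.643154 ≈ 0.01035.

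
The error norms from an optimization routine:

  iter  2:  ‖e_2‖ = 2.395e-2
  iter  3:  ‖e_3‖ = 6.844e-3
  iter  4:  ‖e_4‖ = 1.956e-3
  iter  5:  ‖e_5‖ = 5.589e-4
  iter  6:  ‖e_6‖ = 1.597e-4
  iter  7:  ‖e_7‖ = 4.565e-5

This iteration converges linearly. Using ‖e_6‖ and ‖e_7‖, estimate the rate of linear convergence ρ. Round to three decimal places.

0.286

ρ ≈ ‖e_7‖/‖e_6‖ = 4.565e-5/1.597e-4 = 0.28585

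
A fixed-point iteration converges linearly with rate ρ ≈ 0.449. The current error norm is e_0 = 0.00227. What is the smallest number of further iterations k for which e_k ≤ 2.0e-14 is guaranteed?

After k steps, e_k ≈ 0.00227·0.449^k.
Need 0.449^k ≤ 2.0e-14/0.00227 = 8.81057e-12.
k ≥ ln(8.81057e-12)/ln(0.449) = -25.4551/-0.80073 = 31.790.
Smallest integer k = 32.

32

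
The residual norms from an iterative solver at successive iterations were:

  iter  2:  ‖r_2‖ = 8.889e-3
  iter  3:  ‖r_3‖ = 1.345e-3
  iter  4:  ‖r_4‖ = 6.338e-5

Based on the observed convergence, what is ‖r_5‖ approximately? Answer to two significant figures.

4.5e-7

First estimate the order: p ≈ ln(‖r_4‖/‖r_3‖) / ln(‖r_3‖/‖r_2‖) = ln(6.338e-5/1.345e-3)/ln(1.345e-3/8.889e-3) = ln(0.0471227)/ln(0.151311) ≈ 1.6178.
Then ‖r_5‖ ≈ ‖r_4‖·(‖r_4‖/‖r_3‖)^p = 6.338e-5·(0.0471227)^1.6178 = 6.338e-5·0.00713759 ≈ 4.524e-07.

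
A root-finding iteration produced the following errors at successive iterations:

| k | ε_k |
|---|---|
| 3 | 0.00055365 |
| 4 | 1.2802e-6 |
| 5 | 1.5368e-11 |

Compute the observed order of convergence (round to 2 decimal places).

1.87

p ≈ ln(ε_5/ε_4) / ln(ε_4/ε_3)
  = ln(1.5368e-11/1.2802e-6) / ln(1.2802e-6/0.00055365)
  = ln(1.20044e-05) / ln(0.00231229)
  = -11.33024 / -6.06952 ≈ 1.86674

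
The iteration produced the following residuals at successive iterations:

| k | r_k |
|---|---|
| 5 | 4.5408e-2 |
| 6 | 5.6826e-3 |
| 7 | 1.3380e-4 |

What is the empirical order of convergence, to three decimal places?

1.804

p ≈ ln(r_7/r_6) / ln(r_6/r_5)
  = ln(1.3380e-4/5.6826e-3) / ln(5.6826e-3/4.5408e-2)
  = ln(0.0235456) / ln(0.125145)
  = -3.748816 / -2.078282 ≈ 1.803805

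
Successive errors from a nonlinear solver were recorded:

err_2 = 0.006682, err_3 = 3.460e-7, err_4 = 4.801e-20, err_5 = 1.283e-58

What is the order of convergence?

Consecutive ratios: err_5/err_4 = 1.283e-58/4.801e-20 = 2.67236e-39, err_4/err_3 = 4.801e-20/3.460e-7 = 1.38757e-13.
p ≈ ln(2.67236e-39)/ln(1.38757e-13) = -88.8179/-29.6061 ≈ 3.00.
So the convergence is cubic (order 3).

3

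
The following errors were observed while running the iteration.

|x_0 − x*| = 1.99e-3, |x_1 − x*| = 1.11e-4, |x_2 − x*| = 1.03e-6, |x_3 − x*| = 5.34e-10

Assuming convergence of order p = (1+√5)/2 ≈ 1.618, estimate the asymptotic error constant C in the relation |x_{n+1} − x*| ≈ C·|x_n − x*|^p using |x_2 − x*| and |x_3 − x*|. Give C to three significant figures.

2.60

C ≈ |x_3 − x*| / |x_2 − x*|^1.618
  = 5.34e-10 / (1.03e-6)^1.618
  = 5.34e-10 / 2.05481e-10 ≈ 2.5988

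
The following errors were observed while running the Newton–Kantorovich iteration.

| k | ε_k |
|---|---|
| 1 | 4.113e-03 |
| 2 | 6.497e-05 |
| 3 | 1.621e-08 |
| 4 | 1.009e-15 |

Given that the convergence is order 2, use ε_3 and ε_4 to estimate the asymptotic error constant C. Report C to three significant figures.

C ≈ ε_4 / ε_3^2
  = 1.009e-15 / (1.621e-08)^2
  = 1.009e-15 / 2.62764e-16 ≈ 3.8399

3.84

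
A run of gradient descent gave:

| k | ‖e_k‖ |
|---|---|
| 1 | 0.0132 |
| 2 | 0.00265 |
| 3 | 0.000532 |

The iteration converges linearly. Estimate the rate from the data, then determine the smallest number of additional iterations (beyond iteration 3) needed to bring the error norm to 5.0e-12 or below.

12

Rate ρ ≈ ‖e_3‖/‖e_2‖ = 0.000532/0.00265 = 0.2008.
After j more steps, ‖e_{3+j}‖ ≈ 0.000532·ρ^j; need ρ^j ≤ 5.0e-12/0.000532 = 9.3985e-09.
j ≥ ln(9.3985e-09)/ln(0.2008) = -18.4827/-1.60545 = 11.512.
So 12 more iterations are needed.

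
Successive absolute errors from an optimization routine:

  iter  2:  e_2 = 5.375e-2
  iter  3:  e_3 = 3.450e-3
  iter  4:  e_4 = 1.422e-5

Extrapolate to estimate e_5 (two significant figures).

First estimate the order: p ≈ ln(e_4/e_3) / ln(e_3/e_2) = ln(1.422e-5/3.450e-3)/ln(3.450e-3/5.375e-2) = ln(0.00412174)/ln(0.064186) ≈ 1.9998.
Then e_5 ≈ e_4·(e_4/e_3)^p = 1.422e-5·(0.00412174)^1.9998 = 1.422e-5·1.70074e-05 ≈ 2.418e-10.

2.4e-10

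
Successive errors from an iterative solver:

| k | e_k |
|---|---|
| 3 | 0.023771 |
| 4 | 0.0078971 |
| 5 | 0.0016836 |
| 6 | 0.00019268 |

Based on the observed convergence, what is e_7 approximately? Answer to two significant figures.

9.2e-6

First estimate the order: p ≈ ln(e_6/e_5) / ln(e_5/e_4) = ln(0.00019268/0.0016836)/ln(0.0016836/0.0078971) = ln(0.114445)/ln(0.213192) ≈ 1.4025.
Then e_7 ≈ e_6·(e_6/e_5)^p = 0.00019268·(0.114445)^1.4025 = 0.00019268·0.047828 ≈ 9.215e-06.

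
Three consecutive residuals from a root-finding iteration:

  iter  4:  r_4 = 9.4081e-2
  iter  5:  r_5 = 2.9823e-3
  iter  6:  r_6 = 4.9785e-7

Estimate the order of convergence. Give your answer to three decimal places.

2.520

p ≈ ln(r_6/r_5) / ln(r_5/r_4)
  = ln(4.9785e-7/2.9823e-3) / ln(2.9823e-3/9.4081e-2)
  = ln(0.000166935) / ln(0.0316993)
  = -8.697906 / -3.451461 ≈ 2.520065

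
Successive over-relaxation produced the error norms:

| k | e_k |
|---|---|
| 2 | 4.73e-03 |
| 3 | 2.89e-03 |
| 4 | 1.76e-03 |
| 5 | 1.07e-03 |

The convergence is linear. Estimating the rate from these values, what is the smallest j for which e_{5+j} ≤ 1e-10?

Rate ρ ≈ e_5/e_4 = 1.07e-03/1.76e-03 = 0.6080.
After j more steps, e_{5+j} ≈ 1.07e-03·ρ^j; need ρ^j ≤ 1e-10/1.07e-03 = 9.34579e-08.
j ≥ ln(9.34579e-08)/ln(0.6080) = -16.1858/-0.49758 = 32.529.
So 33 more iterations are needed.

33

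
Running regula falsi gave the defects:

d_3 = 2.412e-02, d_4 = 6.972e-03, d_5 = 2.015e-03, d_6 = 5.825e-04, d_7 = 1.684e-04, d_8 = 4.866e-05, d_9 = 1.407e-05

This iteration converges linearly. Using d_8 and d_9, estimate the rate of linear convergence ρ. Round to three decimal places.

ρ ≈ d_9/d_8 = 1.407e-05/4.866e-05 = 0.28915

0.289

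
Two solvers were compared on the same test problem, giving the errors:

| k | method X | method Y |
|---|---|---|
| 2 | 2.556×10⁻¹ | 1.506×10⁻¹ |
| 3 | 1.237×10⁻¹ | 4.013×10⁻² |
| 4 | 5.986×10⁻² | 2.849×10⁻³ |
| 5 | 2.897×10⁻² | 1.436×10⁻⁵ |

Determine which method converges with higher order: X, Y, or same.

Y

Method X: p ≈ ln(2.897×10⁻²/5.986×10⁻²)/ln(5.986×10⁻²/1.237×10⁻¹) ≈ 1.00.
Method Y: p ≈ ln(1.436×10⁻⁵/2.849×10⁻³)/ln(2.849×10⁻³/4.013×10⁻²) ≈ 2.00.
Method Y has the higher order (≈2.0 vs ≈1.0).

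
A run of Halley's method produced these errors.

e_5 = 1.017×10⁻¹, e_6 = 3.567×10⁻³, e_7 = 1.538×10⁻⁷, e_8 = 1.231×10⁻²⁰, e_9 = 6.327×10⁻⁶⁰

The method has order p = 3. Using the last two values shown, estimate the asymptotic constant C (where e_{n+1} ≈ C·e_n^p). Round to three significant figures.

C ≈ e_9 / e_8^3
  = 6.327×10⁻⁶⁰ / (1.231×10⁻²⁰)^3
  = 6.327×10⁻⁶⁰ / 1.86541e-60 ≈ 3.3917

3.39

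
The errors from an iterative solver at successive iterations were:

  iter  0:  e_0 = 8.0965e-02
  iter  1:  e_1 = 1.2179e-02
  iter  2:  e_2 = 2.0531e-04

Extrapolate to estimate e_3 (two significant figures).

First estimate the order: p ≈ ln(e_2/e_1) / ln(e_1/e_0) = ln(2.0531e-04/1.2179e-02)/ln(1.2179e-02/8.0965e-02) = ln(0.0168577)/ln(0.150423) ≈ 2.1554.
Then e_3 ≈ e_2·(e_2/e_1)^p = 2.0531e-04·(0.0168577)^2.1554 = 2.0531e-04·0.000150675 ≈ 3.094e-08.

3.1e-8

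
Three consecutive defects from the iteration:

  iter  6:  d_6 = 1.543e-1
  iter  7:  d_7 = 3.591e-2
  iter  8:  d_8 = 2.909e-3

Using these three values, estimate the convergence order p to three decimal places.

p ≈ ln(d_8/d_7) / ln(d_7/d_6)
  = ln(2.909e-3/3.591e-2) / ln(3.591e-2/1.543e-1)
  = ln(0.0810081) / ln(0.232728)
  = -2.513206 / -1.457885 ≈ 1.723871

1.724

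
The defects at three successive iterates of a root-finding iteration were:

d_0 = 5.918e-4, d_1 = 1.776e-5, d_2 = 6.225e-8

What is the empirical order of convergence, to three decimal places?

p ≈ ln(d_2/d_1) / ln(d_1/d_0)
  = ln(6.225e-8/1.776e-5) / ln(1.776e-5/5.918e-4)
  = ln(0.00350507) / ln(0.0300101)
  = -5.653545 / -3.506221 ≈ 1.612433

1.612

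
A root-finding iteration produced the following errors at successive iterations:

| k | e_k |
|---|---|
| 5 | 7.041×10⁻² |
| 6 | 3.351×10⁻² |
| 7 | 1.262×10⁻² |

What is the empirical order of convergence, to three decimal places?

p ≈ ln(e_7/e_6) / ln(e_6/e_5)
  = ln(1.262×10⁻²/3.351×10⁻²) / ln(3.351×10⁻²/7.041×10⁻²)
  = ln(0.376604) / ln(0.475927)
  = -0.976561 / -0.742491 ≈ 1.315250

1.315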